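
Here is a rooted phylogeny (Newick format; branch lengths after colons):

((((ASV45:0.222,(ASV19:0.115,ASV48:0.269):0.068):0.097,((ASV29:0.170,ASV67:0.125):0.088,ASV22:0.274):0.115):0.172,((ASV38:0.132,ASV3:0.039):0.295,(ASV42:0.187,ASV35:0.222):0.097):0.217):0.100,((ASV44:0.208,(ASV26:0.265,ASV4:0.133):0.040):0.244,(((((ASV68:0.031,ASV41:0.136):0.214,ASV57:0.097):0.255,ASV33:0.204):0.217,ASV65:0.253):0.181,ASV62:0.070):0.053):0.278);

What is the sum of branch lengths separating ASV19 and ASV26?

1.379

The path runs ASV19 → … → MRCA → … → ASV26; the MRCA is the root of the tree.
Branch lengths along that path: 0.115 + 0.068 + 0.097 + 0.172 + 0.100 + 0.278 + 0.244 + 0.040 + 0.265 = 1.379.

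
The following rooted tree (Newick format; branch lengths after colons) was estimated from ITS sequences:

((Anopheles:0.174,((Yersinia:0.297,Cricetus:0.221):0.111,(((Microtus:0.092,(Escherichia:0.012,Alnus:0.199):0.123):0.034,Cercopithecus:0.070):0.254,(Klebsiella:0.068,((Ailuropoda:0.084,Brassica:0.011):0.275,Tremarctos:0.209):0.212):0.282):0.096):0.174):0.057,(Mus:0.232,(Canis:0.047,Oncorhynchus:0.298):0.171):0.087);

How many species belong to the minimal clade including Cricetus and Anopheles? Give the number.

The MRCA of Cricetus and Anopheles is the node subtending (Anopheles,((Yersinia,Cricetus),(((Microtus,(Escherichia,Alnus)),Cercopithecus),(Klebsiella,((Ailuropoda,Brassica),Tremarctos))))).
That clade contains 11 terminal taxa: Ailuropoda, Alnus, Anopheles, Brassica, Cercopithecus, Cricetus, Escherichia, Klebsiella, Microtus, Tremarctos, Yersinia.

11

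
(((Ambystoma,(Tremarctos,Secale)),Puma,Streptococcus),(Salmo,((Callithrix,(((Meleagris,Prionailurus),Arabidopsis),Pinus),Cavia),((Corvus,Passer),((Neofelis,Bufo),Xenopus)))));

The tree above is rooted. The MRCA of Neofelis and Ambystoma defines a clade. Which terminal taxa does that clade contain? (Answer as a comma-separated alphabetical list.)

Tracing Neofelis: it sits inside (Neofelis,Bufo).
Tracing Ambystoma: it sits inside (Ambystoma,(Tremarctos,Secale)).
The smallest clade enclosing both is the whole tree (their MRCA is the root), so the answer is all 17 tips in alphabetical order.

Ambystoma, Arabidopsis, Bufo, Callithrix, Cavia, Corvus, Meleagris, Neofelis, Passer, Pinus, Prionailurus, Puma, Salmo, Secale, Streptococcus, Tremarctos, Xenopus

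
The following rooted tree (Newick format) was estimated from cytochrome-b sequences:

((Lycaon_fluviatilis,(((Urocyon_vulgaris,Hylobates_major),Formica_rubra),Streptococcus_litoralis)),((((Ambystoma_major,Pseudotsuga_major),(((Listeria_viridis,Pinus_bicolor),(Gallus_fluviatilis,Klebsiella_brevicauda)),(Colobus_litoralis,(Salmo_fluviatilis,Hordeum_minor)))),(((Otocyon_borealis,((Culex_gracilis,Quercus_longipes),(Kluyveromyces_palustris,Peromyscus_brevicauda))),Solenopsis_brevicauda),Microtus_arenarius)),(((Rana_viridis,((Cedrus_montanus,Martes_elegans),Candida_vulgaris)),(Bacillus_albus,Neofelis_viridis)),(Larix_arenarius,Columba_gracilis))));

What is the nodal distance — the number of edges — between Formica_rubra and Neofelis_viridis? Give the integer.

The MRCA of Formica_rubra and Neofelis_viridis is the root of the tree.
From Formica_rubra up to that node: 4 branches. From Neofelis_viridis up to the same node: 5 branches. Total: 4 + 5 = 9.

9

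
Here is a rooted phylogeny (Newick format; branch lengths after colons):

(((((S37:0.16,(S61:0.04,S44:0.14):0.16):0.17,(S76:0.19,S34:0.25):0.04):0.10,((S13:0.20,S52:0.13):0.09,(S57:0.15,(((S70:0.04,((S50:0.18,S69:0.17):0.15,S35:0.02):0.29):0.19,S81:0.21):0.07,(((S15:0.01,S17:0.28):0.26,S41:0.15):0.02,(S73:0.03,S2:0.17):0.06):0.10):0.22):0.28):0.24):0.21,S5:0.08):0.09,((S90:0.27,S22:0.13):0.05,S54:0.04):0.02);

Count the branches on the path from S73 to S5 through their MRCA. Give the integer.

The MRCA of S73 and S5 is the node subtending ((((S37,(S61,S44)),(S76,S34)),((S13,S52),(S57,(((S70,((S50,S69),S35)),S81),(((S15,S17),S41),(S73,S2)))))),S5).
From S73 up to that node: 7 branches. From S5 up to the same node: 1 branch. Total: 7 + 1 = 8.

8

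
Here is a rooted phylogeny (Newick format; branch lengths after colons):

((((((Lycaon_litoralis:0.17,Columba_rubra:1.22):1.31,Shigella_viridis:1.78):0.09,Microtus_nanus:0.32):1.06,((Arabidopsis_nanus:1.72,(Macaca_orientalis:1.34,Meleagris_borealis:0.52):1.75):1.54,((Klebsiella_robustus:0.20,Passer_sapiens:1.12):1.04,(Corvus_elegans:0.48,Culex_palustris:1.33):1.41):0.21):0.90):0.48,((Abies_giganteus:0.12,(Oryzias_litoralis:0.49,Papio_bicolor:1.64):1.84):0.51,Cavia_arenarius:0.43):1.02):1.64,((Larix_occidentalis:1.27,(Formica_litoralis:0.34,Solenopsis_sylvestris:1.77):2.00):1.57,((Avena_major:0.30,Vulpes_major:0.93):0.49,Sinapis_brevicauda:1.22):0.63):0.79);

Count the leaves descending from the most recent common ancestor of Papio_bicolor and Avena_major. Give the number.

21

The MRCA of Papio_bicolor and Avena_major is the root, so the clade is the entire tree.
That clade contains 21 terminal taxa: Abies_giganteus, Arabidopsis_nanus, Avena_major, Cavia_arenarius, Columba_rubra, Corvus_elegans, Culex_palustris, Formica_litoralis, Klebsiella_robustus, Larix_occidentalis, Lycaon_litoralis, Macaca_orientalis, Meleagris_borealis, Microtus_nanus, Oryzias_litoralis, Papio_bicolor, Passer_sapiens, Shigella_viridis, Sinapis_brevicauda, Solenopsis_sylvestris, Vulpes_major.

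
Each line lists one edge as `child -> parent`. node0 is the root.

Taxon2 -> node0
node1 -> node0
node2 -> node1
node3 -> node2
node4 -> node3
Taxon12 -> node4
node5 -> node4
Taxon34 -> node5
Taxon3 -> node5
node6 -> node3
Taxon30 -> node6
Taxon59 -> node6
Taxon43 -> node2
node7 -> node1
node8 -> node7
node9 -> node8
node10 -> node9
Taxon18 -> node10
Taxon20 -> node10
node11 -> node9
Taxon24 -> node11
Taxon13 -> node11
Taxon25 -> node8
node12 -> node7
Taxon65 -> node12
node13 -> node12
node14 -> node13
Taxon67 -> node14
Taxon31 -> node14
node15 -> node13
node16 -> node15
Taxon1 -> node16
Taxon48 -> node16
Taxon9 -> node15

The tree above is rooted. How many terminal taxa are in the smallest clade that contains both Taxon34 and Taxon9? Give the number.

17

The MRCA of Taxon34 and Taxon9 is the node subtending ((((Taxon12,(Taxon34,Taxon3)),(Taxon30,Taxon59)),Taxon43),((((Taxon18,Taxon20),(Taxon24,Taxon13)),Taxon25),(Taxon65,((Taxon67,Taxon31),((Taxon1,Taxon48),Taxon9))))).
That clade contains 17 terminal taxa: Taxon1, Taxon12, Taxon13, Taxon18, Taxon20, Taxon24, Taxon25, Taxon3, Taxon30, Taxon31, Taxon34, Taxon43, Taxon48, Taxon59, Taxon65, Taxon67, Taxon9.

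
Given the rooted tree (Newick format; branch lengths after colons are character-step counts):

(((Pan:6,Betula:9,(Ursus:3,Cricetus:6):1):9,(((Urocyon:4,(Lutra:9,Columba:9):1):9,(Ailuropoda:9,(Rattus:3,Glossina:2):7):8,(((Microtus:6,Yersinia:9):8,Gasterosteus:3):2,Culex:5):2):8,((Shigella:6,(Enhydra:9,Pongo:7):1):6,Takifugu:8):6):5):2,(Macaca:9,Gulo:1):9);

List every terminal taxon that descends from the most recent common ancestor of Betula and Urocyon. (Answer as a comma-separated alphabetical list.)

Tracing Betula: it sits inside (Pan,Betula,(Ursus,Cricetus)).
Tracing Urocyon: it sits inside (Urocyon,(Lutra,Columba)).
The smallest clade enclosing both is ((Pan,Betula,(Ursus,Cricetus)),(((Urocyon,(Lutra,Columba)),(Ailuropoda,(Rattus,Glossina)),(((Microtus,Yersinia),Gasterosteus),Culex)),((Shigella,(Enhydra,Pongo)),Takifugu))); the answer is its 18 terminal taxa in alphabetical order.

Ailuropoda, Betula, Columba, Cricetus, Culex, Enhydra, Gasterosteus, Glossina, Lutra, Microtus, Pan, Pongo, Rattus, Shigella, Takifugu, Urocyon, Ursus, Yersinia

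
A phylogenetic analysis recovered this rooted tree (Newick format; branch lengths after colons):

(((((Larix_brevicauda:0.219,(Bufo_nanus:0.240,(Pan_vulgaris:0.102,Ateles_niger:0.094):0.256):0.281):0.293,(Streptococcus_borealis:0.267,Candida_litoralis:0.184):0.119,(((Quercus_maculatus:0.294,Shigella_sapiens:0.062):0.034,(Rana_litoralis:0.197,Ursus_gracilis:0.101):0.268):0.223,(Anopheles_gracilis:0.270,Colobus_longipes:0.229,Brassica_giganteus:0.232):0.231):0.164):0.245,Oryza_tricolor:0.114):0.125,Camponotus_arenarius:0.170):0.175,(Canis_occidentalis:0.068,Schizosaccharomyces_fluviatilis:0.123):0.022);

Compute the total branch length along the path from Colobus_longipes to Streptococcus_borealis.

The path runs Colobus_longipes → … → MRCA → … → Streptococcus_borealis; the MRCA is the node subtending ((Larix_brevicauda,(Bufo_nanus,(Pan_vulgaris,Ateles_niger))),(Streptococcus_borealis,Candida_litoralis),(((Quercus_maculatus,Shigella_sapiens),(Rana_litoralis,Ursus_gracilis)),(Anopheles_gracilis,Colobus_longipes,Brassica_giganteus))).
Branch lengths along that path: 0.229 + 0.231 + 0.164 + 0.119 + 0.267 = 1.010.

1.010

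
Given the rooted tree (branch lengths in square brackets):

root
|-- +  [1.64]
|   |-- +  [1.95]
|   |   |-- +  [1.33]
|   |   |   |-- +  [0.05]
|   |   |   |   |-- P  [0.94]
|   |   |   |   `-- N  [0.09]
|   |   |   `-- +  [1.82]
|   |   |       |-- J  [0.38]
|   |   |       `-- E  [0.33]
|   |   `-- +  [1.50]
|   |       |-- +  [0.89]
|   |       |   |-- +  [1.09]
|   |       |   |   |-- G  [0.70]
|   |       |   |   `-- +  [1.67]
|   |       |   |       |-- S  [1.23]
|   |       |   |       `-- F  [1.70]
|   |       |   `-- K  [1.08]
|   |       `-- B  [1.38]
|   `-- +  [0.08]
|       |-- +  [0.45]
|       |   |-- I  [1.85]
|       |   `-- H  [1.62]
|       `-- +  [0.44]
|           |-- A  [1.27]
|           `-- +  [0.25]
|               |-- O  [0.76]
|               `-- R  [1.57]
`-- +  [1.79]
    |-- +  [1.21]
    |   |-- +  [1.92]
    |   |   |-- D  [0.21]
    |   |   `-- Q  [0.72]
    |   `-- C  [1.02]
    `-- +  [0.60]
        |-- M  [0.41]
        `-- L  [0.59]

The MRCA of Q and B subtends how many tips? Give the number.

The MRCA of Q and B is the root, so the clade is the entire tree.
That clade contains 19 terminal taxa: A, B, C, D, E, F, G, H, I, J, K, L, M, N, O, P, Q, R, S.

19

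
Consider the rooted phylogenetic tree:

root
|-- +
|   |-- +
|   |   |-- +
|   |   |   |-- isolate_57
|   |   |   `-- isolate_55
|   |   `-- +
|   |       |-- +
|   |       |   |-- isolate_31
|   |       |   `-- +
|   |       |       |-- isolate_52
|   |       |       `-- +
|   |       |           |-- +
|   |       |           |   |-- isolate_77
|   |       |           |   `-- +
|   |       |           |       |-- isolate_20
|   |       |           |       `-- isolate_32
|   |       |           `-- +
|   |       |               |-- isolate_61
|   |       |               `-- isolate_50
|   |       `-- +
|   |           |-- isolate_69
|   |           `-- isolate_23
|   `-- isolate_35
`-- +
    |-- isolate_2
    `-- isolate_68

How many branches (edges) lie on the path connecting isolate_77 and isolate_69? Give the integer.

7

The MRCA of isolate_77 and isolate_69 is the node subtending ((isolate_31,(isolate_52,((isolate_77,(isolate_20,isolate_32)),(isolate_61,isolate_50)))),(isolate_69,isolate_23)).
From isolate_77 up to that node: 5 branches. From isolate_69 up to the same node: 2 branches. Total: 5 + 2 = 7.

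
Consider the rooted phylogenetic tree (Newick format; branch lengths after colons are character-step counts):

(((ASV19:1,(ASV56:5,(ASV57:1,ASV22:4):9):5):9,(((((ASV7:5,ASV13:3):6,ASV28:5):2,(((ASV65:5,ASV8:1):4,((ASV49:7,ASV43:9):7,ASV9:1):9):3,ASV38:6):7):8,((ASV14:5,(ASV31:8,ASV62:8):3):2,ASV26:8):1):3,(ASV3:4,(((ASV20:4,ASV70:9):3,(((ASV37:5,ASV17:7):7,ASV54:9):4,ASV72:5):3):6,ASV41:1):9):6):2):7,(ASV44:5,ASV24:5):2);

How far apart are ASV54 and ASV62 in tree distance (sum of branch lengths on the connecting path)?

54

The path runs ASV54 → … → MRCA → … → ASV62; the MRCA is the node subtending (((((ASV7,ASV13),ASV28),(((ASV65,ASV8),((ASV49,ASV43),ASV9)),ASV38)),((ASV14,(ASV31,ASV62)),ASV26)),(ASV3,(((ASV20,ASV70),(((ASV37,ASV17),ASV54),ASV72)),ASV41))).
Branch lengths along that path: 9 + 4 + 3 + 6 + 9 + 6 + 3 + 1 + 2 + 3 + 8 = 54.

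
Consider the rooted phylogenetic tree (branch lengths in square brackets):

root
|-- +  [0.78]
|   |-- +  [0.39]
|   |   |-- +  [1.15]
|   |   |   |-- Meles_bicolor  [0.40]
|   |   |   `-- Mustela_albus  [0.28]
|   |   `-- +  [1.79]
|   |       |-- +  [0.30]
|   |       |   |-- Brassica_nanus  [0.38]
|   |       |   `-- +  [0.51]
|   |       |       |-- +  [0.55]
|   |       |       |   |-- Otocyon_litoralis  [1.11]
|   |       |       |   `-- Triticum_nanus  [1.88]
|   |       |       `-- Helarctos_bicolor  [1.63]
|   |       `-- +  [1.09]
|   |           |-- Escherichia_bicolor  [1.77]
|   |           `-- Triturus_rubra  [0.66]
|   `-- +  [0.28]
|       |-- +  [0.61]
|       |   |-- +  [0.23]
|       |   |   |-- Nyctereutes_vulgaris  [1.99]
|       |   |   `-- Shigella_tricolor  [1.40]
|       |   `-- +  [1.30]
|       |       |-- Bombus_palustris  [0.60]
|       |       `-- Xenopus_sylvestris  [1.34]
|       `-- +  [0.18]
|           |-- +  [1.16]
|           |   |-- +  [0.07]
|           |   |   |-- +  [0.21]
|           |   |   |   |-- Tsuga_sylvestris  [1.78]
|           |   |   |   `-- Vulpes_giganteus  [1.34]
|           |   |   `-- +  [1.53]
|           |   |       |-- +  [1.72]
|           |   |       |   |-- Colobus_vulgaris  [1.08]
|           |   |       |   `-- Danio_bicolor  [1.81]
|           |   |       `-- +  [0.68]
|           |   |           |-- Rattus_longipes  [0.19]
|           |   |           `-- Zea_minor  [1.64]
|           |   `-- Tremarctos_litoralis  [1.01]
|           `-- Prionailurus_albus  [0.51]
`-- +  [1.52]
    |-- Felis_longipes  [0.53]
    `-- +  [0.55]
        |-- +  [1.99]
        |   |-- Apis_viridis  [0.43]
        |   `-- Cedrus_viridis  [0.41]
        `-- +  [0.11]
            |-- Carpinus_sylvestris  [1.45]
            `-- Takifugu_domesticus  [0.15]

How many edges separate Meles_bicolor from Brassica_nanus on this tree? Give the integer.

5

The MRCA of Meles_bicolor and Brassica_nanus is the node subtending ((Meles_bicolor,Mustela_albus),((Brassica_nanus,((Otocyon_litoralis,Triticum_nanus),Helarctos_bicolor)),(Escherichia_bicolor,Triturus_rubra))).
From Meles_bicolor up to that node: 2 branches. From Brassica_nanus up to the same node: 3 branches. Total: 2 + 3 = 5.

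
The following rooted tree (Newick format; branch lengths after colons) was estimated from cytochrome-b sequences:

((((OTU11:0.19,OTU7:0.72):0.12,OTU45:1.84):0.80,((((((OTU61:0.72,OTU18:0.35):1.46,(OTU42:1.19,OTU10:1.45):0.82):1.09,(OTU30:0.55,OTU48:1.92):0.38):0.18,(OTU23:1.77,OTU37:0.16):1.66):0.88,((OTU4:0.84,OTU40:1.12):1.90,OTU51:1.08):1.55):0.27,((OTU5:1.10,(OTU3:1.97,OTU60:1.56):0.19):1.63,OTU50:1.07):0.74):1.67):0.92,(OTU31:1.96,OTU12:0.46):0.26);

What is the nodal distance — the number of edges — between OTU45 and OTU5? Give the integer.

The MRCA of OTU45 and OTU5 is the node subtending (((OTU11,OTU7),OTU45),((((((OTU61,OTU18),(OTU42,OTU10)),(OTU30,OTU48)),(OTU23,OTU37)),((OTU4,OTU40),OTU51)),((OTU5,(OTU3,OTU60)),OTU50))).
From OTU45 up to that node: 2 branches. From OTU5 up to the same node: 4 branches. Total: 2 + 4 = 6.

6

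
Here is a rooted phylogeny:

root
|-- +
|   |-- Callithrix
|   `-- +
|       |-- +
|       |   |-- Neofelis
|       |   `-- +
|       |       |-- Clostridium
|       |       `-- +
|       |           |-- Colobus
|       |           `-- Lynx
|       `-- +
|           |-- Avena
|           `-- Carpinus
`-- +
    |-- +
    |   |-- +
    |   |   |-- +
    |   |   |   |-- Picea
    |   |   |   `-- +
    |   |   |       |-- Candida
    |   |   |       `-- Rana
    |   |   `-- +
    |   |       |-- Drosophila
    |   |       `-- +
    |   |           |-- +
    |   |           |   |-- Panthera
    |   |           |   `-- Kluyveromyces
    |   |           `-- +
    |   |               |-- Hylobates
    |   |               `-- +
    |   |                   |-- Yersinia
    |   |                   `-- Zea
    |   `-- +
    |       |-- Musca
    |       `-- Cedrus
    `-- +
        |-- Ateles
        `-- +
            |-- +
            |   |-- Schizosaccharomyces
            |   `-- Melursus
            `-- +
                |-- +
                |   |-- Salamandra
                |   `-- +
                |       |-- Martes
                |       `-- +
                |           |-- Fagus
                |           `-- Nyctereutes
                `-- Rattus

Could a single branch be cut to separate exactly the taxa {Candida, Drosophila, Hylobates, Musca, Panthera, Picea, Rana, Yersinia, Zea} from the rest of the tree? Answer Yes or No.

The MRCA of the listed taxa subtends (((Picea,(Candida,Rana)),(Drosophila,((Panthera,Kluyveromyces),(Hylobates,(Yersinia,Zea))))),(Musca,Cedrus)).
That clade also contains Cedrus, Kluyveromyces, which are not in the proposed group, so the group is not monophyletic.

No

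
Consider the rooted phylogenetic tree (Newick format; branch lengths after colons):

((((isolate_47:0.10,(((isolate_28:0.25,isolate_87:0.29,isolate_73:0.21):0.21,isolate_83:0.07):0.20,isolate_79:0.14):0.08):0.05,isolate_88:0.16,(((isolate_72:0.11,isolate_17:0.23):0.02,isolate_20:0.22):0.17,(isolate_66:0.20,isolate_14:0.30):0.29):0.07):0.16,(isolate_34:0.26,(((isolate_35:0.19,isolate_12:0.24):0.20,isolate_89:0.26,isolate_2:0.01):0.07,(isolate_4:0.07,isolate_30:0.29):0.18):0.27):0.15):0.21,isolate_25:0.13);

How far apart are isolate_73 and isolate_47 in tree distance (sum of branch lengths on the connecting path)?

0.80

The path runs isolate_73 → … → MRCA → … → isolate_47; the MRCA is the node subtending (isolate_47,(((isolate_28,isolate_87,isolate_73),isolate_83),isolate_79)).
Branch lengths along that path: 0.21 + 0.21 + 0.20 + 0.08 + 0.10 = 0.80.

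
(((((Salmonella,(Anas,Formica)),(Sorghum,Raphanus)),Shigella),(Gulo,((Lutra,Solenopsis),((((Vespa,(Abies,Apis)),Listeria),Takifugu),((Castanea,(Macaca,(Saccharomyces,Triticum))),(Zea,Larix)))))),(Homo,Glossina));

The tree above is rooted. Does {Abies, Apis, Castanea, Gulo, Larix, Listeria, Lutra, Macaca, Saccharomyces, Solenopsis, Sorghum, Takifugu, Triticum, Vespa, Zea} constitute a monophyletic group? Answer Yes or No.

The MRCA of the listed taxa subtends ((((Salmonella,(Anas,Formica)),(Sorghum,Raphanus)),Shigella),(Gulo,((Lutra,Solenopsis),((((Vespa,(Abies,Apis)),Listeria),Takifugu),((Castanea,(Macaca,(Saccharomyces,Triticum))),(Zea,Larix)))))).
That clade also contains Anas, Formica, Raphanus, Salmonella, Shigella, which are not in the proposed group, so the group is not monophyletic.

No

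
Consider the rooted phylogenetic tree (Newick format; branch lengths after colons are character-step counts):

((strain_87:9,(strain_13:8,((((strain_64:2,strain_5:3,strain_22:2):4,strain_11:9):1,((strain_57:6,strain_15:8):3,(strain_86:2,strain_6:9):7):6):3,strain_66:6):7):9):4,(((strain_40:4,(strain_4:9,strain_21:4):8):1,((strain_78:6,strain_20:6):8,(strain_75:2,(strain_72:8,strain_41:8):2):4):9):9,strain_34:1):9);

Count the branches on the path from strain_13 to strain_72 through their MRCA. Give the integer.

9

The MRCA of strain_13 and strain_72 is the root of the tree.
From strain_13 up to that node: 3 branches. From strain_72 up to the same node: 6 branches. Total: 3 + 6 = 9.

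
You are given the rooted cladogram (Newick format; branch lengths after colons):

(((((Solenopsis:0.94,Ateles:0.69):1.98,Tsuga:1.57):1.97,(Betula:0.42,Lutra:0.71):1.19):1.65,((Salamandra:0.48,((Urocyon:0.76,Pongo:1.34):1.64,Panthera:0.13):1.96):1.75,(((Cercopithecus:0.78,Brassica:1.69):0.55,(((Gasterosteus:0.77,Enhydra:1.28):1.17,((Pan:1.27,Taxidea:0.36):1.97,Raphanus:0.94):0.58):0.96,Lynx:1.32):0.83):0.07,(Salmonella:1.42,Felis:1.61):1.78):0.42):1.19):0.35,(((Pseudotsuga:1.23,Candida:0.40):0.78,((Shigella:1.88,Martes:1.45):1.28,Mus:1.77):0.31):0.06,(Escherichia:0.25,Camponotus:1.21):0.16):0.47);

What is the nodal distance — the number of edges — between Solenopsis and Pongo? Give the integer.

9

The MRCA of Solenopsis and Pongo is the node subtending ((((Solenopsis,Ateles),Tsuga),(Betula,Lutra)),((Salamandra,((Urocyon,Pongo),Panthera)),(((Cercopithecus,Brassica),(((Gasterosteus,Enhydra),((Pan,Taxidea),Raphanus)),Lynx)),(Salmonella,Felis)))).
From Solenopsis up to that node: 4 branches. From Pongo up to the same node: 5 branches. Total: 4 + 5 = 9.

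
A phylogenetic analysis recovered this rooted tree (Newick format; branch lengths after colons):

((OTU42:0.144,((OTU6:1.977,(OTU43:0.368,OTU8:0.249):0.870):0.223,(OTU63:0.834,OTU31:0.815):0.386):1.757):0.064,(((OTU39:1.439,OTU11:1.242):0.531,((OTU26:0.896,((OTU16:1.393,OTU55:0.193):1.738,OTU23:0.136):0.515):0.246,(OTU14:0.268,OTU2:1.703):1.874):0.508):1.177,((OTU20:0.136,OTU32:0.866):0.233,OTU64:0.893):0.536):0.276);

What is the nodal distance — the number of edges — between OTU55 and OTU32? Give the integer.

9

The MRCA of OTU55 and OTU32 is the node subtending (((OTU39,OTU11),((OTU26,((OTU16,OTU55),OTU23)),(OTU14,OTU2))),((OTU20,OTU32),OTU64)).
From OTU55 up to that node: 6 branches. From OTU32 up to the same node: 3 branches. Total: 6 + 3 = 9.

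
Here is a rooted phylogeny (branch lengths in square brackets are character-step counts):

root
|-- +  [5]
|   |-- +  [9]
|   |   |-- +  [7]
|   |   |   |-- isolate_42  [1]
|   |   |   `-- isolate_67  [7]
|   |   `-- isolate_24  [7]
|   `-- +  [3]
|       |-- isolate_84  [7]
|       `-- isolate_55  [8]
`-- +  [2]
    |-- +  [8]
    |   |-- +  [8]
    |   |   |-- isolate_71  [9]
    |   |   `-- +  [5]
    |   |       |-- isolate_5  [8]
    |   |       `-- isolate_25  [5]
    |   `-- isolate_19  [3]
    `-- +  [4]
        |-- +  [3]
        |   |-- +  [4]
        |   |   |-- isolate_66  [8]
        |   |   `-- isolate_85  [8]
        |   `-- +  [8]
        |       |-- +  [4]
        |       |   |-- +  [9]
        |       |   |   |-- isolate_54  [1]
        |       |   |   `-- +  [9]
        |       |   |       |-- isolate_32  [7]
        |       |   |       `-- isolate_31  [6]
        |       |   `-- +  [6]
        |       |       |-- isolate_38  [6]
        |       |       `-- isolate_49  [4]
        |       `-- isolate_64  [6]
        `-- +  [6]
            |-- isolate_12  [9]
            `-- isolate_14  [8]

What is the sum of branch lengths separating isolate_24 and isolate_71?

48

The path runs isolate_24 → … → MRCA → … → isolate_71; the MRCA is the root of the tree.
Branch lengths along that path: 7 + 9 + 5 + 2 + 8 + 8 + 9 = 48.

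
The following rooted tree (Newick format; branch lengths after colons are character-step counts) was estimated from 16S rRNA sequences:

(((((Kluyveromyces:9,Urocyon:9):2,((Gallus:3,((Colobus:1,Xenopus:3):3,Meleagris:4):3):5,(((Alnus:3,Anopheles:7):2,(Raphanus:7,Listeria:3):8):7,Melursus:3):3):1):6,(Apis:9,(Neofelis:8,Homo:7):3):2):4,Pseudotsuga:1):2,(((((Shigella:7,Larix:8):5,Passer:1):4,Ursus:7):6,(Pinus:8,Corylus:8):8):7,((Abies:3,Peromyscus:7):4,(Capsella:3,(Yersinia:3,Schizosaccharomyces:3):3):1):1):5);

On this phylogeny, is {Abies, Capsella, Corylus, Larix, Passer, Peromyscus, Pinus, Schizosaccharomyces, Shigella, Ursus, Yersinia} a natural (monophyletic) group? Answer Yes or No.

Yes

The most recent common ancestor of these taxa subtends (((((Shigella,Larix),Passer),Ursus),(Pinus,Corylus)),((Abies,Peromyscus),(Capsella,(Yersinia,Schizosaccharomyces)))).
That clade has exactly 11 tips — every listed taxon and nothing else — so the group is monophyletic.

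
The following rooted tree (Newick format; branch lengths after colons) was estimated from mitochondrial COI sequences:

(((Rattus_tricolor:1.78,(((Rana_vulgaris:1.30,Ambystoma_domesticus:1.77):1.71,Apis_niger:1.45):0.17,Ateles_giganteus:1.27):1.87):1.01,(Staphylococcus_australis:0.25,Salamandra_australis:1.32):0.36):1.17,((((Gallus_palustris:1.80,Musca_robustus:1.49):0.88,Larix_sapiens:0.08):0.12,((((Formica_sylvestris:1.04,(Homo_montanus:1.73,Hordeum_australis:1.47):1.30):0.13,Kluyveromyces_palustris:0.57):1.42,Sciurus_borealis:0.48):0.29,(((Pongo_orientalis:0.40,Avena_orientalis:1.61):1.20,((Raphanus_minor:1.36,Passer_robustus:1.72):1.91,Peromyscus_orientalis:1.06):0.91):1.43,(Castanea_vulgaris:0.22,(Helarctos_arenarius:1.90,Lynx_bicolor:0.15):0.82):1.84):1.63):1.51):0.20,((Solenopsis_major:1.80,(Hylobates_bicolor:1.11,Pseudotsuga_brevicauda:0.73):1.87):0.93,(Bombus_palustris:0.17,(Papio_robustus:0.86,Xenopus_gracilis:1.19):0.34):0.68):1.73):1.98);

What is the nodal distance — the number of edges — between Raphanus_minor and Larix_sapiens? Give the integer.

8

The MRCA of Raphanus_minor and Larix_sapiens is the node subtending (((Gallus_palustris,Musca_robustus),Larix_sapiens),((((Formica_sylvestris,(Homo_montanus,Hordeum_australis)),Kluyveromyces_palustris),Sciurus_borealis),(((Pongo_orientalis,Avena_orientalis),((Raphanus_minor,Passer_robustus),Peromyscus_orientalis)),(Castanea_vulgaris,(Helarctos_arenarius,Lynx_bicolor))))).
From Raphanus_minor up to that node: 6 branches. From Larix_sapiens up to the same node: 2 branches. Total: 6 + 2 = 8.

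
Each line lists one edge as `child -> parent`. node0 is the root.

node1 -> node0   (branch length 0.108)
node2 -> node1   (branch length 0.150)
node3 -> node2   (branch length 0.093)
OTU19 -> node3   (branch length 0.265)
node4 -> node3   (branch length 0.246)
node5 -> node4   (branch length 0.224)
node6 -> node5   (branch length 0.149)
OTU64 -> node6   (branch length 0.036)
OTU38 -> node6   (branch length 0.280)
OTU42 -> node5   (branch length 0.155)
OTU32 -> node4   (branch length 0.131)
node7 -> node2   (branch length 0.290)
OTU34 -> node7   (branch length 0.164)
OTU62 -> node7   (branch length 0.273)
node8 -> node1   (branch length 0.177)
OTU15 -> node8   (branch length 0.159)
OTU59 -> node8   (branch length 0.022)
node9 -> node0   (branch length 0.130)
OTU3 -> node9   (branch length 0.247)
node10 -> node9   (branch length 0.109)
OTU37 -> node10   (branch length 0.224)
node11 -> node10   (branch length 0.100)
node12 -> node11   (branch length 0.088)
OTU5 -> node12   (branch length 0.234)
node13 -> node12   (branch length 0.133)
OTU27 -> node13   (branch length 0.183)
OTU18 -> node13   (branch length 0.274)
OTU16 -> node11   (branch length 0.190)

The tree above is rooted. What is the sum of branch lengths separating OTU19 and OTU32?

0.642

The path runs OTU19 → … → MRCA → … → OTU32; the MRCA is the node subtending (OTU19,(((OTU64,OTU38),OTU42),OTU32)).
Branch lengths along that path: 0.265 + 0.246 + 0.131 = 0.642.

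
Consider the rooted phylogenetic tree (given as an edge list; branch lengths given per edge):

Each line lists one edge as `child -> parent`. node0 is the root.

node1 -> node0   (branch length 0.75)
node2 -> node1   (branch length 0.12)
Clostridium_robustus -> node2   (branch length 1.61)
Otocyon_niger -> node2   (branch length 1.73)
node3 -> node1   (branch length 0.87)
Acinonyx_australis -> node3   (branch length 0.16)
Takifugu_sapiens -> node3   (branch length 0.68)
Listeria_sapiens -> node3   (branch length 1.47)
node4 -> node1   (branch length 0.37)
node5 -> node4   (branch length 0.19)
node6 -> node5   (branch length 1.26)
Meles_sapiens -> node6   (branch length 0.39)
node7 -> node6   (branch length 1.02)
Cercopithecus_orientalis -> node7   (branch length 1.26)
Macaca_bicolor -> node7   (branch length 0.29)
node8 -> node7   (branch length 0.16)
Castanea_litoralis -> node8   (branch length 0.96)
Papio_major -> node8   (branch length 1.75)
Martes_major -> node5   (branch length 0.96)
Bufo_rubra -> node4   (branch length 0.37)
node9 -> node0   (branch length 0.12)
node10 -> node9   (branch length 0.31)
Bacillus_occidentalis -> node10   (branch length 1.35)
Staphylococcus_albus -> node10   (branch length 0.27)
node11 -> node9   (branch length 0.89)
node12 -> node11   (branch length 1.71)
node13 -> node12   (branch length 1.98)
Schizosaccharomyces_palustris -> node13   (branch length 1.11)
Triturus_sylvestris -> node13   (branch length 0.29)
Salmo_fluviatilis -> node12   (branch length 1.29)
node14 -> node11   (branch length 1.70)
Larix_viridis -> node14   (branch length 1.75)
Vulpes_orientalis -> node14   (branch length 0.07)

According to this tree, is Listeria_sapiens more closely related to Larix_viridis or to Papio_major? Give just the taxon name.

Papio_major

The MRCA of Listeria_sapiens and Papio_major subtends ((Clostridium_robustus,Otocyon_niger),(Acinonyx_australis,Takifugu_sapiens,Listeria_sapiens),(((Meles_sapiens,(Cercopithecus_orientalis,Macaca_bicolor,(Castanea_litoralis,Papio_major))),Martes_major),Bufo_rubra)) (12 taxa).
The MRCA of Listeria_sapiens and Larix_viridis is the root, subtending the entire tree (19 taxa).
The first is nested inside the second, so Listeria_sapiens shares a more recent common ancestor with Papio_major.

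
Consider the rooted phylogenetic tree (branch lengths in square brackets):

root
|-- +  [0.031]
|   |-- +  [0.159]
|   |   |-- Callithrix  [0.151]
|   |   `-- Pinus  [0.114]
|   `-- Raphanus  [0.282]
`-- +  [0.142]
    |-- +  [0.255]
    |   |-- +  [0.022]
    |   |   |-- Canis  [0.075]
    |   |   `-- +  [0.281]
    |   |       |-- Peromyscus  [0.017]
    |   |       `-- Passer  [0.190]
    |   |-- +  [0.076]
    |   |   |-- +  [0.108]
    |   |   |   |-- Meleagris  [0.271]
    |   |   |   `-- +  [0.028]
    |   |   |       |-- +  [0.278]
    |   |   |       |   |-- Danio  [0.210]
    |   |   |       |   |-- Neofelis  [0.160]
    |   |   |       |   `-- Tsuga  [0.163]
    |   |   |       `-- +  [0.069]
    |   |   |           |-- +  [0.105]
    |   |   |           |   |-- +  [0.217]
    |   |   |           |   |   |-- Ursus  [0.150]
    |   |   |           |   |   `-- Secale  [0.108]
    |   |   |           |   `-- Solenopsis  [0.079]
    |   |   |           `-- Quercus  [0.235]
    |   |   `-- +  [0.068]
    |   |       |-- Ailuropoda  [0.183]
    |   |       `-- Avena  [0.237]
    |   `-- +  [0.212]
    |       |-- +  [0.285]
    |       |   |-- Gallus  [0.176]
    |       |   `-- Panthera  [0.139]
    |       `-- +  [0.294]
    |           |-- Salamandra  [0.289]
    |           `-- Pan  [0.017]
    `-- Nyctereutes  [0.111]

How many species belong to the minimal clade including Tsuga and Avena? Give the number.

10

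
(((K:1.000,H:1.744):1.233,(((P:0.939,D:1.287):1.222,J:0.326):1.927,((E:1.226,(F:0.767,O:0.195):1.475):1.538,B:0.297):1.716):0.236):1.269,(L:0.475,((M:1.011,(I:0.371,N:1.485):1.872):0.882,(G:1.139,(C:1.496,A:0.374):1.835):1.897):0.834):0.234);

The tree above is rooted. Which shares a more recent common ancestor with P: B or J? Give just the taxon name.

The MRCA of P and J subtends ((P,D),J) (3 taxa).
The MRCA of P and B subtends (((P,D),J),((E,(F,O)),B)) (7 taxa).
The first is nested inside the second, so P shares a more recent common ancestor with J.

J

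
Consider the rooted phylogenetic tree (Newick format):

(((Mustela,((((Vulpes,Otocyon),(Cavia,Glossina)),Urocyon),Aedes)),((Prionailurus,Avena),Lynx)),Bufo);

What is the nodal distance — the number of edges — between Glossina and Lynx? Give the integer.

The MRCA of Glossina and Lynx is the node subtending ((Mustela,((((Vulpes,Otocyon),(Cavia,Glossina)),Urocyon),Aedes)),((Prionailurus,Avena),Lynx)).
From Glossina up to that node: 6 branches. From Lynx up to the same node: 2 branches. Total: 6 + 2 = 8.

8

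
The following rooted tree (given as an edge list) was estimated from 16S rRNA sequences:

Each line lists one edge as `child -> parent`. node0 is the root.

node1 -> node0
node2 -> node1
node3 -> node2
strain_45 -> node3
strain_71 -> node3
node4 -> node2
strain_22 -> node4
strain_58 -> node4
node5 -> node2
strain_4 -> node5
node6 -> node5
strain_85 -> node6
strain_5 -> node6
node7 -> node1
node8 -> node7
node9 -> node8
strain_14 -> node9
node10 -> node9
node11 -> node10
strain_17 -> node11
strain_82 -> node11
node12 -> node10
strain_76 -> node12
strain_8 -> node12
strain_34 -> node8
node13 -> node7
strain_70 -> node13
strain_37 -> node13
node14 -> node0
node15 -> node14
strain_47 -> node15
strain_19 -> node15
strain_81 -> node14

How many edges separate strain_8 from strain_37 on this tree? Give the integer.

7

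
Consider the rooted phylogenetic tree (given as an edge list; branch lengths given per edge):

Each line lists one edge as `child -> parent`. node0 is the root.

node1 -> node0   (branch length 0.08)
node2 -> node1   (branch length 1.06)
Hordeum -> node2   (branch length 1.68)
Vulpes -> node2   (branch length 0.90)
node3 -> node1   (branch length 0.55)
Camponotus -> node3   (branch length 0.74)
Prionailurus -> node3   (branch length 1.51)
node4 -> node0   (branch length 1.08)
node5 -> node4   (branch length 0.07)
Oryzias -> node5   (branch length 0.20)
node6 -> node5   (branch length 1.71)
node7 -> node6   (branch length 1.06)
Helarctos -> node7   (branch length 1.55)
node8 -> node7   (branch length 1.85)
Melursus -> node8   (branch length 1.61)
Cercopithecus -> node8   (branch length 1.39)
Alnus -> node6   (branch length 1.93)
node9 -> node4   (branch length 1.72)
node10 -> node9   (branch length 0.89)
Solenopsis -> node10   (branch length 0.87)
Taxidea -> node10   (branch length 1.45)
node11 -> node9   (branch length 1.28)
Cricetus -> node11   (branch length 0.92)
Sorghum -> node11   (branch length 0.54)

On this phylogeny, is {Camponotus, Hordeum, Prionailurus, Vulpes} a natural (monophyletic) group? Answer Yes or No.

The most recent common ancestor of these taxa subtends ((Hordeum,Vulpes),(Camponotus,Prionailurus)).
That clade has exactly 4 tips — every listed taxon and nothing else — so the group is monophyletic.

Yes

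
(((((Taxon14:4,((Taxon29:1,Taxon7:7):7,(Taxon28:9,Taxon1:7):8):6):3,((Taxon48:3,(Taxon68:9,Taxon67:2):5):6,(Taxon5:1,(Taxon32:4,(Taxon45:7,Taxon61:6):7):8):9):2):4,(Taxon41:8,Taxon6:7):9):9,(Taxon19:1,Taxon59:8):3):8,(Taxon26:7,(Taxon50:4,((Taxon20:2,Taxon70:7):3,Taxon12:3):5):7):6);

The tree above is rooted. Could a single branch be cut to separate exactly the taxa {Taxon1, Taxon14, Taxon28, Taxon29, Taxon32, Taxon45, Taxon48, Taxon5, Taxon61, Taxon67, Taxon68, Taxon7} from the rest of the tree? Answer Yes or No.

The most recent common ancestor of these taxa subtends ((Taxon14,((Taxon29,Taxon7),(Taxon28,Taxon1))),((Taxon48,(Taxon68,Taxon67)),(Taxon5,(Taxon32,(Taxon45,Taxon61))))).
That clade has exactly 12 tips — every listed taxon and nothing else — so the group is monophyletic.

Yes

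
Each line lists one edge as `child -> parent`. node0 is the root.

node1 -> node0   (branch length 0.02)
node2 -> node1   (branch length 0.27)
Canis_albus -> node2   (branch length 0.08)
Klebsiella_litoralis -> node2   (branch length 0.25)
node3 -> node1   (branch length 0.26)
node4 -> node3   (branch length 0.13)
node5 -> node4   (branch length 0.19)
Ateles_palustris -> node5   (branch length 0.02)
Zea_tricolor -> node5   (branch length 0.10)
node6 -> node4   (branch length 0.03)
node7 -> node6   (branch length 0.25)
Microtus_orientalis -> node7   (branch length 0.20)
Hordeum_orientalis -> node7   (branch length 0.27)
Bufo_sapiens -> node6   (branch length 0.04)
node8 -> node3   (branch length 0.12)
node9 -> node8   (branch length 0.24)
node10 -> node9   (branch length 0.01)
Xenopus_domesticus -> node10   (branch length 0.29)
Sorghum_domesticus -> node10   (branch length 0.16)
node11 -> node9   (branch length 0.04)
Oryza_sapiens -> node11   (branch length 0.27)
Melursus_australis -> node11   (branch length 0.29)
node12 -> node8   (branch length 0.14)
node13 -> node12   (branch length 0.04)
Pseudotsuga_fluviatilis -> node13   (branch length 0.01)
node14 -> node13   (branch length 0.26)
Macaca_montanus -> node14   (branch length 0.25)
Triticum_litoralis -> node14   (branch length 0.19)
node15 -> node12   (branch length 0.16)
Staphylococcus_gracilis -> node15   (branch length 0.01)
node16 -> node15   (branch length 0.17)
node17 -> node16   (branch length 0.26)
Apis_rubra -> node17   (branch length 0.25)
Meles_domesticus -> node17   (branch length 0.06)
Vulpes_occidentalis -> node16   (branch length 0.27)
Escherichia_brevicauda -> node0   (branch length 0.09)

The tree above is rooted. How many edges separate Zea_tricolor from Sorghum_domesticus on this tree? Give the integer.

7

The MRCA of Zea_tricolor and Sorghum_domesticus is the node subtending (((Ateles_palustris,Zea_tricolor),((Microtus_orientalis,Hordeum_orientalis),Bufo_sapiens)),(((Xenopus_domesticus,Sorghum_domesticus),(Oryza_sapiens,Melursus_australis)),((Pseudotsuga_fluviatilis,(Macaca_montanus,Triticum_litoralis)),(Staphylococcus_gracilis,((Apis_rubra,Meles_domesticus),Vulpes_occidentalis))))).
From Zea_tricolor up to that node: 3 branches. From Sorghum_domesticus up to the same node: 4 branches. Total: 3 + 4 = 7.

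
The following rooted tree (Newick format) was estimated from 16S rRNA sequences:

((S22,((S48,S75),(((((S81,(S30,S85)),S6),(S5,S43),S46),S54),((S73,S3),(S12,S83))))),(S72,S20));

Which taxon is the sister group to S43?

S5

S43 attaches to the tree at the node subtending (S5,S43).
The other lineage descending from that same node — the sister group — is the single tip S5.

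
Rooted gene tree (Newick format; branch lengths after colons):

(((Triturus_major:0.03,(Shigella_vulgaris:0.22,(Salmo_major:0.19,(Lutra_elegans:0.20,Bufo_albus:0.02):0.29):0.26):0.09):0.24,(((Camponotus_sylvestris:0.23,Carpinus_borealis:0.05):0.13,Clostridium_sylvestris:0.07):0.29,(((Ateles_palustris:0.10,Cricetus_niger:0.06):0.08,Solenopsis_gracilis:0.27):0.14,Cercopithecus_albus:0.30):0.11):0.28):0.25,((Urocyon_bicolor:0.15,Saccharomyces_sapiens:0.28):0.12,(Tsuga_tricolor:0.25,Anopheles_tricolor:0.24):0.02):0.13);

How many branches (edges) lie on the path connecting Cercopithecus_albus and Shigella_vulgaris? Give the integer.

6

The MRCA of Cercopithecus_albus and Shigella_vulgaris is the node subtending ((Triturus_major,(Shigella_vulgaris,(Salmo_major,(Lutra_elegans,Bufo_albus)))),(((Camponotus_sylvestris,Carpinus_borealis),Clostridium_sylvestris),(((Ateles_palustris,Cricetus_niger),Solenopsis_gracilis),Cercopithecus_albus))).
From Cercopithecus_albus up to that node: 3 branches. From Shigella_vulgaris up to the same node: 3 branches. Total: 3 + 3 = 6.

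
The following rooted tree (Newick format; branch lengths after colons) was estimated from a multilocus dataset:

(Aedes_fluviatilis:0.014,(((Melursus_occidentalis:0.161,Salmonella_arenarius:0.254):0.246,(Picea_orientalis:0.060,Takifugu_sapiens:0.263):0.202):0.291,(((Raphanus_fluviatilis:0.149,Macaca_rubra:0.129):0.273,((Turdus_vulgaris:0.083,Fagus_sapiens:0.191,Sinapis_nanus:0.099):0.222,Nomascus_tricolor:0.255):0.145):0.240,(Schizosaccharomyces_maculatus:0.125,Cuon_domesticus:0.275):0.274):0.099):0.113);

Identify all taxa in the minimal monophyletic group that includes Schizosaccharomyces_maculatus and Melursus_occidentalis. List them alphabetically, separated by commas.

Tracing Schizosaccharomyces_maculatus: it sits inside (Schizosaccharomyces_maculatus,Cuon_domesticus).
Tracing Melursus_occidentalis: it sits inside (Melursus_occidentalis,Salmonella_arenarius).
The smallest clade enclosing both is (((Melursus_occidentalis,Salmonella_arenarius),(Picea_orientalis,Takifugu_sapiens)),(((Raphanus_fluviatilis,Macaca_rubra),((Turdus_vulgaris,Fagus_sapiens,Sinapis_nanus),Nomascus_tricolor)),(Schizosaccharomyces_maculatus,Cuon_domesticus))); the answer is its 12 terminal taxa in alphabetical order.

Cuon_domesticus, Fagus_sapiens, Macaca_rubra, Melursus_occidentalis, Nomascus_tricolor, Picea_orientalis, Raphanus_fluviatilis, Salmonella_arenarius, Schizosaccharomyces_maculatus, Sinapis_nanus, Takifugu_sapiens, Turdus_vulgaris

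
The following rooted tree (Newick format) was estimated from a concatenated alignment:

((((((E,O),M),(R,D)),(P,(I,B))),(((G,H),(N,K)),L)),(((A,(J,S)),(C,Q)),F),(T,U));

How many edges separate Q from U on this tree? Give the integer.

The MRCA of Q and U is the root of the tree.
From Q up to that node: 4 branches. From U up to the same node: 2 branches. Total: 4 + 2 = 6.

6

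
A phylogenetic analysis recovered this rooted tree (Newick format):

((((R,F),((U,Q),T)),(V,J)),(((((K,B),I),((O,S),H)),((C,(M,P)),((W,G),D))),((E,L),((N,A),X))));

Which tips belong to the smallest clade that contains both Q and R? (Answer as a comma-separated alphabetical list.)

Tracing Q: it sits inside (U,Q).
Tracing R: it sits inside (R,F).
The smallest clade enclosing both is ((R,F),((U,Q),T)); the answer is its 5 terminal taxa in alphabetical order.

F, Q, R, T, U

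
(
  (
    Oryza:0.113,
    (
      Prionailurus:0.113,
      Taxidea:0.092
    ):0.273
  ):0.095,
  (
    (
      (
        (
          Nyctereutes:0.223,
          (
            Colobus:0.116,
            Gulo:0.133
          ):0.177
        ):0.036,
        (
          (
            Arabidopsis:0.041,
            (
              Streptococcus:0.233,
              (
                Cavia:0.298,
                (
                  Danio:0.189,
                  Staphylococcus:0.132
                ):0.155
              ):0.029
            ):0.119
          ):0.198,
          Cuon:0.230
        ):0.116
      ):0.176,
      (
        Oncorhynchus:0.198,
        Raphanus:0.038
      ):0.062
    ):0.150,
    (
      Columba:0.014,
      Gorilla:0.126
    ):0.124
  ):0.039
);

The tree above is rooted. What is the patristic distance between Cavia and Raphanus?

The path runs Cavia → … → MRCA → … → Raphanus; the MRCA is the node subtending (((Nyctereutes,(Colobus,Gulo)),((Arabidopsis,(Streptococcus,(Cavia,(Danio,Staphylococcus)))),Cuon)),(Oncorhynchus,Raphanus)).
Branch lengths along that path: 0.298 + 0.029 + 0.119 + 0.198 + 0.116 + 0.176 + 0.062 + 0.038 = 1.036.

1.036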